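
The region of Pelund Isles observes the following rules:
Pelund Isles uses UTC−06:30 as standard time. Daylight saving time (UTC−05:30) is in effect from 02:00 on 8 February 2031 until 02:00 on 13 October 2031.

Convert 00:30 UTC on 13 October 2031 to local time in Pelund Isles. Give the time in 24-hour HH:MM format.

19:00

At the standard offset (UTC−06:30), 00:30 UTC − 6h30m = 18:00 Pelund Isles standard time (rolling into the previous day, 12 October 2031).
The standard-time date in Pelund Isles, 12 October 2031, falls between 8 February and 13 October, so daylight saving is in effect and Pelund Isles is at UTC−05:30.
00:30 UTC − 5h30m = 19:00 local (rolling into the previous day, 12 October 2031).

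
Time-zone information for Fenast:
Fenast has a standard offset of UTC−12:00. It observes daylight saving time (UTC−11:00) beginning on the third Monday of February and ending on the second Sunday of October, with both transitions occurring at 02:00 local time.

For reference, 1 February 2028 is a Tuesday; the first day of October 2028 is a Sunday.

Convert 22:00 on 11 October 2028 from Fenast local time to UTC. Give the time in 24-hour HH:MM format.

1 February 2028 is a Tuesday, so the first Monday is February 7 and the third is February 21.
1 October 2028 is a Sunday, so the first Sunday is October 1 and the second is October 8.
Daylight saving runs 21 February – 8 October; 11 October 2028 is outside that window, so Fenast is on standard time at UTC−12:00.
22:00 local + 12h = 10:00 UTC (rolling into the next day, 12 October 2028).

10:00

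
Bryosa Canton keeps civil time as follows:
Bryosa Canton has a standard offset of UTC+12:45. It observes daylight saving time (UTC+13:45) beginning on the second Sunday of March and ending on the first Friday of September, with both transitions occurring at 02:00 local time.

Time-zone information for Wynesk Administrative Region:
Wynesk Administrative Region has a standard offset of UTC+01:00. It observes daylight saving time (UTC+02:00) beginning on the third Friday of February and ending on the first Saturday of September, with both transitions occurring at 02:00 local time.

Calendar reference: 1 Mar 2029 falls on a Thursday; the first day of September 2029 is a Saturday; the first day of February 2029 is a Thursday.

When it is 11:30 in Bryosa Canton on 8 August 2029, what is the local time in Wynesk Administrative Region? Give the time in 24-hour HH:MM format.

1 March 2029 is a Thursday, so the first Sunday is March 4 and the second is March 11.
1 September 2029 is a Saturday, so the first Friday is September 7.
8 August 2029 falls between 11 March and 7 September, so daylight saving is in effect and Bryosa Canton is at UTC+13:45.
11:30 Bryosa Canton − 13h45m = 21:45 UTC (rolling into the previous day, 7 August 2029).
1 February 2029 is a Thursday, so the first Friday is February 2 and the third is February 16.
1 September 2029 is a Saturday, so the first Saturday is September 1.
At the standard offset (UTC+01:00), 21:45 UTC + 1h = 22:45 Wynesk Administrative Region standard time.
The standard-time date in Wynesk Administrative Region, 7 August 2029, lies within the daylight-saving period (16 February – 1 September), so Wynesk Administrative Region is on daylight time, UTC+02:00.
21:45 UTC + 2h = 23:45 Wynesk Administrative Region.

23:45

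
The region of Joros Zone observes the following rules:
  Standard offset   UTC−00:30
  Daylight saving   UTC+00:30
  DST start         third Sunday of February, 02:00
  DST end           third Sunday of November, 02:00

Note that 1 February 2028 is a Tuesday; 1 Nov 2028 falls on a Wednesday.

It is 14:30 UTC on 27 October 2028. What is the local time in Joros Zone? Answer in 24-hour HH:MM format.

1 February 2028 is a Tuesday, so the first Sunday is February 6 and the third is February 20.
1 November 2028 is a Wednesday, so the first Sunday is November 5 and the third is November 19.
At the standard offset (UTC−00:30), 14:30 UTC − 0h30m = 14:00 Joros Zone standard time.
The standard-time date in Joros Zone, 27 October 2028, falls between 20 February and 19 November, so daylight saving is in effect and Joros Zone is at UTC+00:30.
14:30 UTC + 0h30m = 15:00 local.

15:00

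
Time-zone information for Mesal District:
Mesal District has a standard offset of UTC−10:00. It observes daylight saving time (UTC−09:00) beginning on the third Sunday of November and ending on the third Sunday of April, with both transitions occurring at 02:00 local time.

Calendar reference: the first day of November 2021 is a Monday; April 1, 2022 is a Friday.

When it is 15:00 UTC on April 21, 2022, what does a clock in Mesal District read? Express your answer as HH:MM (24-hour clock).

05:00

1 November 2021 is a Monday, so the first Sunday is November 7 and the third is November 21.
1 April 2022 is a Friday, so the first Sunday is April 3 and the third is April 17.
At the standard offset (UTC−10:00), 15:00 UTC − 10h = 05:00 Mesal District standard time.
The standard-time date in Mesal District, April 21, 2022, is outside the daylight-saving period (21 November 2021 – 17 April 2022), so Mesal District is on standard time, UTC−10:00.
15:00 UTC − 10h = 05:00 local.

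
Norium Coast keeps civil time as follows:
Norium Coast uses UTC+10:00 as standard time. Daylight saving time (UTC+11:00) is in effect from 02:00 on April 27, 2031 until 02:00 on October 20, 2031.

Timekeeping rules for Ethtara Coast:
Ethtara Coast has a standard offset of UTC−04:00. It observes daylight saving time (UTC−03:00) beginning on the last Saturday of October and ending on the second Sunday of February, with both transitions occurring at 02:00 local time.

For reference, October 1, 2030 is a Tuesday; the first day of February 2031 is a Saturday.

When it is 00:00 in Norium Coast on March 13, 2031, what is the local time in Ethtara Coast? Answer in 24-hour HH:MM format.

Daylight saving runs 27 April – 20 October; March 13, 2031 is outside that window, so Norium Coast is on standard time at UTC+10:00.
00:00 Norium Coast − 10h = 14:00 UTC (rolling into the previous day, 12 March 2031).
1 October 2030 is a Tuesday, so Saturdays fall on 5, 12, 19, 26; the last is October 26.
1 February 2031 is a Saturday, so the first Sunday is February 2 and the second is February 9.
At the standard offset (UTC−04:00), 14:00 UTC − 4h = 10:00 Ethtara Coast standard time.
Daylight saving runs 26 October 2030 – 9 February 2031; the standard-time date in Ethtara Coast, March 12, 2031, is outside that window, so Ethtara Coast is on standard time at UTC−04:00.
14:00 UTC − 4h = 10:00 Ethtara Coast.

10:00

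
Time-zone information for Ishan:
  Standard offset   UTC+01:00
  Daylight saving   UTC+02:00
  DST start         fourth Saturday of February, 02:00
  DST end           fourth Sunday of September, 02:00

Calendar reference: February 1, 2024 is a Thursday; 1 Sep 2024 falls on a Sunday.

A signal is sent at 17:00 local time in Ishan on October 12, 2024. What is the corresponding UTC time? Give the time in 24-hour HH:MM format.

1 February 2024 is a Thursday, so the first Saturday is February 3 and the fourth is February 24.
1 September 2024 is a Sunday, so the first Sunday is September 1 and the fourth is September 22.
October 12, 2024 does not fall between 24 February and 22 September, so daylight saving is not in effect and Ishan is at UTC+01:00.
17:00 local − 1h = 16:00 UTC.

16:00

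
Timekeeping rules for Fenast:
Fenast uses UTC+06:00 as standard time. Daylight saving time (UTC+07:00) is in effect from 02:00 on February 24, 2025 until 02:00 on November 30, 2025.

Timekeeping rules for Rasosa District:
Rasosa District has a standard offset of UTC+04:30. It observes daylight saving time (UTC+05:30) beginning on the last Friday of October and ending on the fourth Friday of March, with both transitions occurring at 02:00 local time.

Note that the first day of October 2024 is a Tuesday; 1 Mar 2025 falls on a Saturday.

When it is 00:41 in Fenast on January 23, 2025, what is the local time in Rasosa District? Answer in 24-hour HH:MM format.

00:11

Daylight saving runs 24 February – 30 November; January 23, 2025 is outside that window, so Fenast is on standard time at UTC+06:00.
00:41 Fenast − 6h = 18:41 UTC (rolling into the previous day, 22 January 2025).
1 October 2024 is a Tuesday, so Fridays fall on 4, 11, 18, 25; the last is October 25.
1 March 2025 is a Saturday, so the first Friday is March 7 and the fourth is March 28.
At the standard offset (UTC+04:30), 18:41 UTC + 4h30m = 23:11 Rasosa District standard time.
The standard-time date in Rasosa District, January 22, 2025, lies within the daylight-saving period (25 October 2024 – 28 March 2025), so Rasosa District is on daylight time, UTC+05:30.
18:41 UTC + 5h30m = 00:11 Rasosa District (rolling into the next day, 23 January 2025).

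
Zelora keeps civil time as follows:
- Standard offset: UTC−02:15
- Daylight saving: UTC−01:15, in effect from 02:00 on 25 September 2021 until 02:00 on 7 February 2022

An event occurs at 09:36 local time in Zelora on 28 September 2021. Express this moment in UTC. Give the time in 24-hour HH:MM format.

10:51

28 September 2021 falls between 25 September 2021 and 7 February 2022, so daylight saving is in effect and Zelora is at UTC−01:15.
09:36 local + 1h15m = 10:51 UTC.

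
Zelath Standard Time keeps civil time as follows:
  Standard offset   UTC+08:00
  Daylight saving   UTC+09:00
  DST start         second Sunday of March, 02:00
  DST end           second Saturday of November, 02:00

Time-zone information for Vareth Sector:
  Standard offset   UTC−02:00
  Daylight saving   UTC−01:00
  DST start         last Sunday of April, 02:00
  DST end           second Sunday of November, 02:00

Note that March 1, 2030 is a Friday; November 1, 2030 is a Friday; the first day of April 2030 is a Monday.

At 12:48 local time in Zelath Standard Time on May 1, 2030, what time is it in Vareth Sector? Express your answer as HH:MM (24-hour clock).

1 March 2030 is a Friday, so the first Sunday is March 3 and the second is March 10.
1 November 2030 is a Friday, so the first Saturday is November 2 and the second is November 9.
May 1, 2030 falls between 10 March and 9 November, so daylight saving is in effect and Zelath Standard Time is at UTC+09:00.
12:48 Zelath Standard Time − 9h = 03:48 UTC.
1 April 2030 is a Monday, so Sundays fall on 7, 14, 21, 28; the last is April 28.
1 November 2030 is a Friday, so the first Sunday is November 3 and the second is November 10.
At the standard offset (UTC−02:00), 03:48 UTC − 2h = 01:48 Vareth Sector standard time.
The standard-time date in Vareth Sector, May 1, 2030, lies within the daylight-saving period (28 April – 10 November), so Vareth Sector is on daylight time, UTC−01:00.
03:48 UTC − 1h = 02:48 Vareth Sector.

02:48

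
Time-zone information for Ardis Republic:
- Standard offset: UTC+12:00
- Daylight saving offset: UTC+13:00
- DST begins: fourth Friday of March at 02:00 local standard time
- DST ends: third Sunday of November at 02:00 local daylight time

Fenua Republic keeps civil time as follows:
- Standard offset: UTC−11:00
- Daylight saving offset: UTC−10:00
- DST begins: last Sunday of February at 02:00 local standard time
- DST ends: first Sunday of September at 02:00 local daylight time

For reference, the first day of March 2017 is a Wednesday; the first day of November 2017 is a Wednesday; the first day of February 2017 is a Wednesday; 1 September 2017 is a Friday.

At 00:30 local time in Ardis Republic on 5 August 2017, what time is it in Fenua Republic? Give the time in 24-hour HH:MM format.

1 March 2017 is a Wednesday, so the first Friday is March 3 and the fourth is March 24.
1 November 2017 is a Wednesday, so the first Sunday is November 5 and the third is November 19.
5 August 2017 falls between 24 March and 19 November, so daylight saving is in effect and Ardis Republic is at UTC+13:00.
00:30 Ardis Republic − 13h = 11:30 UTC (rolling into the previous day, 4 August 2017).
1 February 2017 is a Wednesday, so Sundays fall on 5, 12, 19, 26; the last is February 26.
1 September 2017 is a Friday, so the first Sunday is September 3.
At the standard offset (UTC−11:00), 11:30 UTC − 11h = 00:30 Fenua Republic standard time.
The standard-time date in Fenua Republic, 4 August 2017, falls between 26 February and 3 September, so daylight saving is in effect and Fenua Republic is at UTC−10:00.
11:30 UTC − 10h = 01:30 Fenua Republic.

01:30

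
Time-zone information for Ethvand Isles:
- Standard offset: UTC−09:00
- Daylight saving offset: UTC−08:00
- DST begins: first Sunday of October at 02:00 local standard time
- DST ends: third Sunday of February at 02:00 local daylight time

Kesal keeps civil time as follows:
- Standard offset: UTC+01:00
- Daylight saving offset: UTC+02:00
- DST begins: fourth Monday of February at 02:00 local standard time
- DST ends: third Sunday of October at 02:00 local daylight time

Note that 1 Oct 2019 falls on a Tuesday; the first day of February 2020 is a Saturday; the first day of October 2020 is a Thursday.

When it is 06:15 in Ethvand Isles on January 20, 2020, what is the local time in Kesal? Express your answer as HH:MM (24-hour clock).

1 October 2019 is a Tuesday, so the first Sunday is October 6.
1 February 2020 is a Saturday, so the first Sunday is February 2 and the third is February 16.
January 20, 2020 lies within the daylight-saving period (6 October 2019 – 16 February 2020), so Ethvand Isles is on daylight time, UTC−08:00.
06:15 Ethvand Isles + 8h = 14:15 UTC.
1 February 2020 is a Saturday, so the first Monday is February 3 and the fourth is February 24.
1 October 2020 is a Thursday, so the first Sunday is October 4 and the third is October 18.
At the standard offset (UTC+01:00), 14:15 UTC + 1h = 15:15 Kesal standard time.
Daylight saving runs 24 February – 18 October; the standard-time date in Kesal, January 20, 2020, is outside that window, so Kesal is on standard time at UTC+01:00.
14:15 UTC + 1h = 15:15 Kesal.

15:15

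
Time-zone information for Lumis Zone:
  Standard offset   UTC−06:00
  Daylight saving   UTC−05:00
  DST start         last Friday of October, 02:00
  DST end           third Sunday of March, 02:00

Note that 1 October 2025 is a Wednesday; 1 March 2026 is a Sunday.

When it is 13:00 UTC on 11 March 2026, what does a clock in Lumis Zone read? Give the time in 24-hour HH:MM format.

08:00

1 October 2025 is a Wednesday, so Fridays fall on 3, 10, 17, 24, 31; the last is October 31.
1 March 2026 is a Sunday, so the first Sunday is March 1 and the third is March 15.
At the standard offset (UTC−06:00), 13:00 UTC − 6h = 07:00 Lumis Zone standard time.
The standard-time date in Lumis Zone, 11 March 2026, falls between 31 October 2025 and 15 March 2026, so daylight saving is in effect and Lumis Zone is at UTC−05:00.
13:00 UTC − 5h = 08:00 local.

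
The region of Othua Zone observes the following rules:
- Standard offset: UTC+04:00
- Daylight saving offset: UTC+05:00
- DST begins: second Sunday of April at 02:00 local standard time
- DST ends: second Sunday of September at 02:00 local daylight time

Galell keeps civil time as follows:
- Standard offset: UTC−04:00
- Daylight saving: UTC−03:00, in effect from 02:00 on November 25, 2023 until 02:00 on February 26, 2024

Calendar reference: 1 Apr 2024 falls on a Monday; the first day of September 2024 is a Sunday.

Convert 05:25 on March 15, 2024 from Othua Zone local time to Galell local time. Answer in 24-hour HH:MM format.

21:25

1 April 2024 is a Monday, so the first Sunday is April 7 and the second is April 14.
1 September 2024 is a Sunday, so the first Sunday is September 1 and the second is September 8.
March 15, 2024 does not fall between 14 April and 8 September, so daylight saving is not in effect and Othua Zone is at UTC+04:00.
05:25 Othua Zone − 4h = 01:25 UTC.
At the standard offset (UTC−04:00), 01:25 UTC − 4h = 21:25 Galell standard time (rolling into the previous day, 14 March 2024).
Daylight saving runs 25 November 2023 – 26 February 2024; the standard-time date in Galell, March 14, 2024, is outside that window, so Galell is on standard time at UTC−04:00.
01:25 UTC − 4h = 21:25 Galell (rolling into the previous day, 14 March 2024).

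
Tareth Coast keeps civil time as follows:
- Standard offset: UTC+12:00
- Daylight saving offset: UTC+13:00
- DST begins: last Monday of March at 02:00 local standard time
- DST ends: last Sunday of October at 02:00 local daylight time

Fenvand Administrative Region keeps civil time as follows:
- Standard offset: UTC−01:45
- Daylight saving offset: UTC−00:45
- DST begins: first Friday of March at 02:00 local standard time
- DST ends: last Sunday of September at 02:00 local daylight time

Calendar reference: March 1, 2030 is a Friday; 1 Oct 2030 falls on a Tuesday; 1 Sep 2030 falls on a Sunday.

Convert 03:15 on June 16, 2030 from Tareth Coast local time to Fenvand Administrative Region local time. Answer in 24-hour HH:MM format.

1 March 2030 is a Friday, so Mondays fall on 4, 11, 18, 25; the last is March 25.
1 October 2030 is a Tuesday, so Sundays fall on 6, 13, 20, 27; the last is October 27.
Daylight saving runs 25 March – 27 October; June 16, 2030 is inside that window, so Tareth Coast is at UTC+13:00.
03:15 Tareth Coast − 13h = 14:15 UTC (rolling into the previous day, 15 June 2030).
1 March 2030 is a Friday, so the first Friday is March 1.
1 September 2030 is a Sunday, so Sundays fall on 1, 8, 15, 22, 29; the last is September 29.
At the standard offset (UTC−01:45), 14:15 UTC − 1h45m = 12:30 Fenvand Administrative Region standard time.
The standard-time date in Fenvand Administrative Region, June 15, 2030, lies within the daylight-saving period (1 March – 29 September), so Fenvand Administrative Region is on daylight time, UTC−00:45.
14:15 UTC − 0h45m = 13:30 Fenvand Administrative Region.

13:30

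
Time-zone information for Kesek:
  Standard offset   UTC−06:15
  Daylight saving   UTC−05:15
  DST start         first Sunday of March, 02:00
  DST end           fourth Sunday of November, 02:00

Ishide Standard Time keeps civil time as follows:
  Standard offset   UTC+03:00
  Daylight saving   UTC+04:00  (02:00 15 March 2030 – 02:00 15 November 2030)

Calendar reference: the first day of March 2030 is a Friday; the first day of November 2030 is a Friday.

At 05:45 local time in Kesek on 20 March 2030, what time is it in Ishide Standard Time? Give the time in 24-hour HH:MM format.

1 March 2030 is a Friday, so the first Sunday is March 3.
1 November 2030 is a Friday, so the first Sunday is November 3 and the fourth is November 24.
Daylight saving runs 3 March – 24 November; 20 March 2030 is inside that window, so Kesek is at UTC−05:15.
05:45 Kesek + 5h15m = 11:00 UTC.
At the standard offset (UTC+03:00), 11:00 UTC + 3h = 14:00 Ishide Standard Time standard time.
Daylight saving runs 15 March – 15 November; the standard-time date in Ishide Standard Time, 20 March 2030, is inside that window, so Ishide Standard Time is at UTC+04:00.
11:00 UTC + 4h = 15:00 Ishide Standard Time.

15:00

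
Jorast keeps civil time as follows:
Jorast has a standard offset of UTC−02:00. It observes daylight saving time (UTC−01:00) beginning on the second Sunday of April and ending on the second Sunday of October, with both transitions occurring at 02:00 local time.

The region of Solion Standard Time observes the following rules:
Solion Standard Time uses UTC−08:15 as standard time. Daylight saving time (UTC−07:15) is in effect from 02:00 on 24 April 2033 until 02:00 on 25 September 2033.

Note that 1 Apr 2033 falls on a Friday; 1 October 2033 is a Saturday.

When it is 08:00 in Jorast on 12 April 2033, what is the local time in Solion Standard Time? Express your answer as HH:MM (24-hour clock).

00:45

1 April 2033 is a Friday, so the first Sunday is April 3 and the second is April 10.
1 October 2033 is a Saturday, so the first Sunday is October 2 and the second is October 9.
12 April 2033 lies within the daylight-saving period (10 April – 9 October), so Jorast is on daylight time, UTC−01:00.
08:00 Jorast + 1h = 09:00 UTC.
At the standard offset (UTC−08:15), 09:00 UTC − 8h15m = 00:45 Solion Standard Time standard time.
The standard-time date in Solion Standard Time, 12 April 2033, is outside the daylight-saving period (24 April – 25 September), so Solion Standard Time is on standard time, UTC−08:15.
09:00 UTC − 8h15m = 00:45 Solion Standard Time.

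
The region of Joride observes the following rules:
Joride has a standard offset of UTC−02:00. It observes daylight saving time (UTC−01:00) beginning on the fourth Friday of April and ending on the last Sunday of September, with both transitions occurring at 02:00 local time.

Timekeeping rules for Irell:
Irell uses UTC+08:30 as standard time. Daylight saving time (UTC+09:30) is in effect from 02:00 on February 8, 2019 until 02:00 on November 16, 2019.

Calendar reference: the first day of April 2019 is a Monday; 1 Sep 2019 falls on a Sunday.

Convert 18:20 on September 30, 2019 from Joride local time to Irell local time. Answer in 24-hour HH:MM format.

05:50

1 April 2019 is a Monday, so the first Friday is April 5 and the fourth is April 26.
1 September 2019 is a Sunday, so Sundays fall on 1, 8, 15, 22, 29; the last is September 29.
Daylight saving runs 26 April – 29 September; September 30, 2019 is outside that window, so Joride is on standard time at UTC−02:00.
18:20 Joride + 2h = 20:20 UTC.
At the standard offset (UTC+08:30), 20:20 UTC + 8h30m = 04:50 Irell standard time (rolling into the next day, 1 October 2019).
The standard-time date in Irell, October 1, 2019, lies within the daylight-saving period (8 February – 16 November), so Irell is on daylight time, UTC+09:30.
20:20 UTC + 9h30m = 05:50 Irell (rolling into the next day, 1 October 2019).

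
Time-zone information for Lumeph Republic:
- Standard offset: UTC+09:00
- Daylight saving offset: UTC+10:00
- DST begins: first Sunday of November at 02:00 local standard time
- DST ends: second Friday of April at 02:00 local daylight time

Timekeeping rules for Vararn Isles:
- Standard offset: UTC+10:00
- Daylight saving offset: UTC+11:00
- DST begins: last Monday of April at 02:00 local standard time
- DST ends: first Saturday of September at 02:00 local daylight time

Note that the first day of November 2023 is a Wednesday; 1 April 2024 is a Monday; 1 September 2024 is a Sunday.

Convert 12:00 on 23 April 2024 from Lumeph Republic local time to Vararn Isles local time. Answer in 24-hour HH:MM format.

13:00

1 November 2023 is a Wednesday, so the first Sunday is November 5.
1 April 2024 is a Monday, so the first Friday is April 5 and the second is April 12.
23 April 2024 does not fall between 5 November 2023 and 12 April 2024, so daylight saving is not in effect and Lumeph Republic is at UTC+09:00.
12:00 Lumeph Republic − 9h = 03:00 UTC.
1 April 2024 is a Monday, so Mondays fall on 1, 8, 15, 22, 29; the last is April 29.
1 September 2024 is a Sunday, so the first Saturday is September 7.
At the standard offset (UTC+10:00), 03:00 UTC + 10h = 13:00 Vararn Isles standard time.
The standard-time date in Vararn Isles, 23 April 2024, does not fall between 29 April and 7 September, so daylight saving is not in effect and Vararn Isles is at UTC+10:00.
03:00 UTC + 10h = 13:00 Vararn Isles.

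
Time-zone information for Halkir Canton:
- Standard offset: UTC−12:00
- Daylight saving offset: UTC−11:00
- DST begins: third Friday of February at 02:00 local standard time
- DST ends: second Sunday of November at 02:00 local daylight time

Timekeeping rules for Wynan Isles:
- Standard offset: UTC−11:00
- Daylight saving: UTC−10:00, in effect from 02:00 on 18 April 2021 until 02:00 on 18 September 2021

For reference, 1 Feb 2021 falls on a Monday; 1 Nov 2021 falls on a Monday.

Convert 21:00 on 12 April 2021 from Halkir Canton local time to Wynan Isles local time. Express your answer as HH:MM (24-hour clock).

21:00

1 February 2021 is a Monday, so the first Friday is February 5 and the third is February 19.
1 November 2021 is a Monday, so the first Sunday is November 7 and the second is November 14.
Daylight saving runs 19 February – 14 November; 12 April 2021 is inside that window, so Halkir Canton is at UTC−11:00.
21:00 Halkir Canton + 11h = 08:00 UTC (rolling into the next day, 13 April 2021).
At the standard offset (UTC−11:00), 08:00 UTC − 11h = 21:00 Wynan Isles standard time (rolling into the previous day, 12 April 2021).
The standard-time date in Wynan Isles, 12 April 2021, is outside the daylight-saving period (18 April – 18 September), so Wynan Isles is on standard time, UTC−11:00.
08:00 UTC − 11h = 21:00 Wynan Isles (rolling into the previous day, 12 April 2021).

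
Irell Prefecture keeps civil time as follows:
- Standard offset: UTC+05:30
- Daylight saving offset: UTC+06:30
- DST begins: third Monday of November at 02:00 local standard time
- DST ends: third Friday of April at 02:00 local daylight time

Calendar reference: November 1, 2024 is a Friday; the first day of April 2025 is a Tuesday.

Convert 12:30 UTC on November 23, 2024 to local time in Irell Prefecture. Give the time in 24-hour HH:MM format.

1 November 2024 is a Friday, so the first Monday is November 4 and the third is November 18.
1 April 2025 is a Tuesday, so the first Friday is April 4 and the third is April 18.
At the standard offset (UTC+05:30), 12:30 UTC + 5h30m = 18:00 Irell Prefecture standard time.
The standard-time date in Irell Prefecture, November 23, 2024, falls between 18 November 2024 and 18 April 2025, so daylight saving is in effect and Irell Prefecture is at UTC+06:30.
12:30 UTC + 6h30m = 19:00 local.

19:00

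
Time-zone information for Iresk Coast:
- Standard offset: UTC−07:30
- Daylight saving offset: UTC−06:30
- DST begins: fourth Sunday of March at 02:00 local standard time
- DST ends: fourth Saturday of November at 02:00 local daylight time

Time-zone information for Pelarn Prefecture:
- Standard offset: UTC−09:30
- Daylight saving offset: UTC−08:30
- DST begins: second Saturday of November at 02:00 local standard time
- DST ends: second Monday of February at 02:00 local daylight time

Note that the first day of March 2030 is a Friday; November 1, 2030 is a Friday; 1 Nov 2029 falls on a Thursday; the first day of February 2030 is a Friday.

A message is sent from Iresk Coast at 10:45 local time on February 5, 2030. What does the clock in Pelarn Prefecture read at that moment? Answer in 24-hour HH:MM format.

1 March 2030 is a Friday, so the first Sunday is March 3 and the fourth is March 24.
1 November 2030 is a Friday, so the first Saturday is November 2 and the fourth is November 23.
February 5, 2030 does not fall between 24 March and 23 November, so daylight saving is not in effect and Iresk Coast is at UTC−07:30.
10:45 Iresk Coast + 7h30m = 18:15 UTC.
1 November 2029 is a Thursday, so the first Saturday is November 3 and the second is November 10.
1 February 2030 is a Friday, so the first Monday is February 4 and the second is February 11.
At the standard offset (UTC−09:30), 18:15 UTC − 9h30m = 08:45 Pelarn Prefecture standard time.
The standard-time date in Pelarn Prefecture, February 5, 2030, lies within the daylight-saving period (10 November 2029 – 11 February 2030), so Pelarn Prefecture is on daylight time, UTC−08:30.
18:15 UTC − 8h30m = 09:45 Pelarn Prefecture.

09:45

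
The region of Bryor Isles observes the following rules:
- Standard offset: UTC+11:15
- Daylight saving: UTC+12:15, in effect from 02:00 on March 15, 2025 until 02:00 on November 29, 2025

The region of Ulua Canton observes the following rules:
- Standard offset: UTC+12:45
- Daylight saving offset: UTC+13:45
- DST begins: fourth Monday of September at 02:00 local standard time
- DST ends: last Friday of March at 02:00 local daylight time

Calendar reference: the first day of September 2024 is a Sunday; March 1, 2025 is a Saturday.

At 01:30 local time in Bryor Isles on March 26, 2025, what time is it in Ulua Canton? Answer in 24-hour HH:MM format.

03:00

March 26, 2025 falls between 15 March and 29 November, so daylight saving is in effect and Bryor Isles is at UTC+12:15.
01:30 Bryor Isles − 12h15m = 13:15 UTC (rolling into the previous day, 25 March 2025).
1 September 2024 is a Sunday, so the first Monday is September 2 and the fourth is September 23.
1 March 2025 is a Saturday, so Fridays fall on 7, 14, 21, 28; the last is March 28.
At the standard offset (UTC+12:45), 13:15 UTC + 12h45m = 02:00 Ulua Canton standard time (rolling into the next day, 26 March 2025).
The standard-time date in Ulua Canton, March 26, 2025, falls between 23 September 2024 and 28 March 2025, so daylight saving is in effect and Ulua Canton is at UTC+13:45.
13:15 UTC + 13h45m = 03:00 Ulua Canton (rolling into the next day, 26 March 2025).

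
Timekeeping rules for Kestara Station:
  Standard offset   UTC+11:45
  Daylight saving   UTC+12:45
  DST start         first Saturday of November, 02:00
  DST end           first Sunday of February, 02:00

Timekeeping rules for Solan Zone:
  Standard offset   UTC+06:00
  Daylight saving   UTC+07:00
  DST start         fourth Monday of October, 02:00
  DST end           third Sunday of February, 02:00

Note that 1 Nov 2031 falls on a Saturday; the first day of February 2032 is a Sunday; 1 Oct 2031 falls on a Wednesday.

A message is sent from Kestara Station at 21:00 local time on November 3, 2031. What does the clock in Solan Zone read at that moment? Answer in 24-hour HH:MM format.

1 November 2031 is a Saturday, so the first Saturday is November 1.
1 February 2032 is a Sunday, so the first Sunday is February 1.
November 3, 2031 falls between 1 November 2031 and 1 February 2032, so daylight saving is in effect and Kestara Station is at UTC+12:45.
21:00 Kestara Station − 12h45m = 08:15 UTC.
1 October 2031 is a Wednesday, so the first Monday is October 6 and the fourth is October 27.
1 February 2032 is a Sunday, so the first Sunday is February 1 and the third is February 15.
At the standard offset (UTC+06:00), 08:15 UTC + 6h = 14:15 Solan Zone standard time.
Daylight saving runs 27 October 2031 – 15 February 2032; the standard-time date in Solan Zone, November 3, 2031, is inside that window, so Solan Zone is at UTC+07:00.
08:15 UTC + 7h = 15:15 Solan Zone.

15:15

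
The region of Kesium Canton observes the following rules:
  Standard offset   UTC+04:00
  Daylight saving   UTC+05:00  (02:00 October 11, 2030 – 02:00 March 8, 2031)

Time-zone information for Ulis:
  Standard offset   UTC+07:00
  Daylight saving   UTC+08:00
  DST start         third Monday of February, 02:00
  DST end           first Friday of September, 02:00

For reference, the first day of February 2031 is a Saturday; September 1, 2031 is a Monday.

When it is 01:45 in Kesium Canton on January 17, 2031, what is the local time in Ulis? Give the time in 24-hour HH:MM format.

January 17, 2031 lies within the daylight-saving period (11 October 2030 – 8 March 2031), so Kesium Canton is on daylight time, UTC+05:00.
01:45 Kesium Canton − 5h = 20:45 UTC (rolling into the previous day, 16 January 2031).
1 February 2031 is a Saturday, so the first Monday is February 3 and the third is February 17.
1 September 2031 is a Monday, so the first Friday is September 5.
At the standard offset (UTC+07:00), 20:45 UTC + 7h = 03:45 Ulis standard time (rolling into the next day, 17 January 2031).
The standard-time date in Ulis, January 17, 2031, is outside the daylight-saving period (17 February – 5 September), so Ulis is on standard time, UTC+07:00.
20:45 UTC + 7h = 03:45 Ulis (rolling into the next day, 17 January 2031).

03:45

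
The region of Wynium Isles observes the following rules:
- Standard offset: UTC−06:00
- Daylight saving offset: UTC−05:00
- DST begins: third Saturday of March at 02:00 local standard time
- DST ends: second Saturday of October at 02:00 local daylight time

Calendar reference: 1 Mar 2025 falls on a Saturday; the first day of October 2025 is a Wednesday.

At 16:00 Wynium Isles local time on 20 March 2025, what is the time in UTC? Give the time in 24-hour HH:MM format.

21:00

1 March 2025 is a Saturday, so the first Saturday is March 1 and the third is March 15.
1 October 2025 is a Wednesday, so the first Saturday is October 4 and the second is October 11.
Daylight saving runs 15 March – 11 October; 20 March 2025 is inside that window, so Wynium Isles is at UTC−05:00.
16:00 local + 5h = 21:00 UTC.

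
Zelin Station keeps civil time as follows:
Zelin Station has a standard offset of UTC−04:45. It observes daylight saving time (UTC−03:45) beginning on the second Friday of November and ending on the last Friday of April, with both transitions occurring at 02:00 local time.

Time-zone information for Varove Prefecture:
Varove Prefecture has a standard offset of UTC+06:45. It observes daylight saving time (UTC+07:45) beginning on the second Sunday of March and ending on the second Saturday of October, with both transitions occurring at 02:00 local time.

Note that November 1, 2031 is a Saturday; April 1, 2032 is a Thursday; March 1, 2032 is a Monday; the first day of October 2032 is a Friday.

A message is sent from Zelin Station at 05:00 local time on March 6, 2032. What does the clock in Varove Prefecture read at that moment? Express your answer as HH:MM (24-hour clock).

1 November 2031 is a Saturday, so the first Friday is November 7 and the second is November 14.
1 April 2032 is a Thursday, so Fridays fall on 2, 9, 16, 23, 30; the last is April 30.
Daylight saving runs 14 November 2031 – 30 April 2032; March 6, 2032 is inside that window, so Zelin Station is at UTC−03:45.
05:00 Zelin Station + 3h45m = 08:45 UTC.
1 March 2032 is a Monday, so the first Sunday is March 7 and the second is March 14.
1 October 2032 is a Friday, so the first Saturday is October 2 and the second is October 9.
At the standard offset (UTC+06:45), 08:45 UTC + 6h45m = 15:30 Varove Prefecture standard time.
Daylight saving runs 14 March – 9 October; the standard-time date in Varove Prefecture, March 6, 2032, is outside that window, so Varove Prefecture is on standard time at UTC+06:45.
08:45 UTC + 6h45m = 15:30 Varove Prefecture.

15:30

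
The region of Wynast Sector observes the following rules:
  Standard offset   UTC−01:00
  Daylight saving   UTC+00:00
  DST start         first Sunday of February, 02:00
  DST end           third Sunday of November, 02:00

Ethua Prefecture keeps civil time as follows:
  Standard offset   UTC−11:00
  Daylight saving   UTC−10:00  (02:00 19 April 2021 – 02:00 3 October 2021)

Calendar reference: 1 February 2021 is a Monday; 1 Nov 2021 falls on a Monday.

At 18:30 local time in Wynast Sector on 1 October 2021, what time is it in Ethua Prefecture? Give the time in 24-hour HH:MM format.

08:30

1 February 2021 is a Monday, so the first Sunday is February 7.
1 November 2021 is a Monday, so the first Sunday is November 7 and the third is November 21.
1 October 2021 falls between 7 February and 21 November, so daylight saving is in effect and Wynast Sector is at UTC+00:00.
18:30 Wynast Sector − 0h = 18:30 UTC.
At the standard offset (UTC−11:00), 18:30 UTC − 11h = 07:30 Ethua Prefecture standard time.
The standard-time date in Ethua Prefecture, 1 October 2021, falls between 19 April and 3 October, so daylight saving is in effect and Ethua Prefecture is at UTC−10:00.
18:30 UTC − 10h = 08:30 Ethua Prefecture.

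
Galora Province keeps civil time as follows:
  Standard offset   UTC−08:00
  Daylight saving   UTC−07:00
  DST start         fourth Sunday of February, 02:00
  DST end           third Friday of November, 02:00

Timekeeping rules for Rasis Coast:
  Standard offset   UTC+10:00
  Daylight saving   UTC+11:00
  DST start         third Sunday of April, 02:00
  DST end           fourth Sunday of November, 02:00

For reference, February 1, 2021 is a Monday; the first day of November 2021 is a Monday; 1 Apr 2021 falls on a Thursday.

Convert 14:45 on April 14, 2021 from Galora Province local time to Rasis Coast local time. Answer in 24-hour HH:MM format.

07:45

1 February 2021 is a Monday, so the first Sunday is February 7 and the fourth is February 28.
1 November 2021 is a Monday, so the first Friday is November 5 and the third is November 19.
April 14, 2021 lies within the daylight-saving period (28 February – 19 November), so Galora Province is on daylight time, UTC−07:00.
14:45 Galora Province + 7h = 21:45 UTC.
1 April 2021 is a Thursday, so the first Sunday is April 4 and the third is April 18.
1 November 2021 is a Monday, so the first Sunday is November 7 and the fourth is November 28.
At the standard offset (UTC+10:00), 21:45 UTC + 10h = 07:45 Rasis Coast standard time (rolling into the next day, 15 April 2021).
The standard-time date in Rasis Coast, April 15, 2021, does not fall between 18 April and 28 November, so daylight saving is not in effect and Rasis Coast is at UTC+10:00.
21:45 UTC + 10h = 07:45 Rasis Coast (rolling into the next day, 15 April 2021).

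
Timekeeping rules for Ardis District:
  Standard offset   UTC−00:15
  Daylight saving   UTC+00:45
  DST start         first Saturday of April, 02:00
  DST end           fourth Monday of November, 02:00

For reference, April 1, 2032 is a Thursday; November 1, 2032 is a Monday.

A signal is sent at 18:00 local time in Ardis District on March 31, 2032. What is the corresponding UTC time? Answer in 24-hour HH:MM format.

18:15

1 April 2032 is a Thursday, so the first Saturday is April 3.
1 November 2032 is a Monday, so the first Monday is November 1 and the fourth is November 22.
Daylight saving runs 3 April – 22 November; March 31, 2032 is outside that window, so Ardis District is on standard time at UTC−00:15.
18:00 local + 0h15m = 18:15 UTC.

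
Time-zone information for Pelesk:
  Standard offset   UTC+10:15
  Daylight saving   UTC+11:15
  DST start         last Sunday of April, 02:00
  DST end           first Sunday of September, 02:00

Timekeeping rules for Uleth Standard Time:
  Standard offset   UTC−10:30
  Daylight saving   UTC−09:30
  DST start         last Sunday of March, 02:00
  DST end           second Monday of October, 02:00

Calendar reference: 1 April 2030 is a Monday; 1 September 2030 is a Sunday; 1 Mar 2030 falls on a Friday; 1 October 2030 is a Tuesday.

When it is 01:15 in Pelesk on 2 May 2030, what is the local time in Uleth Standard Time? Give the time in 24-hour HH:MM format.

04:30

1 April 2030 is a Monday, so Sundays fall on 7, 14, 21, 28; the last is April 28.
1 September 2030 is a Sunday, so the first Sunday is September 1.
2 May 2030 lies within the daylight-saving period (28 April – 1 September), so Pelesk is on daylight time, UTC+11:15.
01:15 Pelesk − 11h15m = 14:00 UTC (rolling into the previous day, 1 May 2030).
1 March 2030 is a Friday, so Sundays fall on 3, 10, 17, 24, 31; the last is March 31.
1 October 2030 is a Tuesday, so the first Monday is October 7 and the second is October 14.
At the standard offset (UTC−10:30), 14:00 UTC − 10h30m = 03:30 Uleth Standard Time standard time.
The standard-time date in Uleth Standard Time, 1 May 2030, falls between 31 March and 14 October, so daylight saving is in effect and Uleth Standard Time is at UTC−09:30.
14:00 UTC − 9h30m = 04:30 Uleth Standard Time.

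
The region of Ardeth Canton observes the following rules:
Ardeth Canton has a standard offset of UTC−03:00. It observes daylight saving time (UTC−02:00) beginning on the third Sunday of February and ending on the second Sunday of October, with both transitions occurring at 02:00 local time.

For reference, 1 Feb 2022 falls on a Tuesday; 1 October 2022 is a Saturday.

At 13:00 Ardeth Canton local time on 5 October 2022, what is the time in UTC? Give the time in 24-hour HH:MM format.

15:00

1 February 2022 is a Tuesday, so the first Sunday is February 6 and the third is February 20.
1 October 2022 is a Saturday, so the first Sunday is October 2 and the second is October 9.
5 October 2022 falls between 20 February and 9 October, so daylight saving is in effect and Ardeth Canton is at UTC−02:00.
13:00 local + 2h = 15:00 UTC.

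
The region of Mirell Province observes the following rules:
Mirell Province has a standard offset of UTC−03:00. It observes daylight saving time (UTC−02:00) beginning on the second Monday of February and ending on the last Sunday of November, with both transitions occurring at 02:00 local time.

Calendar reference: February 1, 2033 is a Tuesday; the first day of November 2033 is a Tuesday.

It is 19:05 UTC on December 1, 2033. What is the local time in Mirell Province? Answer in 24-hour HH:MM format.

16:05

1 February 2033 is a Tuesday, so the first Monday is February 7 and the second is February 14.
1 November 2033 is a Tuesday, so Sundays fall on 6, 13, 20, 27; the last is November 27.
At the standard offset (UTC−03:00), 19:05 UTC − 3h = 16:05 Mirell Province standard time.
Daylight saving runs 14 February – 27 November; the standard-time date in Mirell Province, December 1, 2033, is outside that window, so Mirell Province is on standard time at UTC−03:00.
19:05 UTC − 3h = 16:05 local.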